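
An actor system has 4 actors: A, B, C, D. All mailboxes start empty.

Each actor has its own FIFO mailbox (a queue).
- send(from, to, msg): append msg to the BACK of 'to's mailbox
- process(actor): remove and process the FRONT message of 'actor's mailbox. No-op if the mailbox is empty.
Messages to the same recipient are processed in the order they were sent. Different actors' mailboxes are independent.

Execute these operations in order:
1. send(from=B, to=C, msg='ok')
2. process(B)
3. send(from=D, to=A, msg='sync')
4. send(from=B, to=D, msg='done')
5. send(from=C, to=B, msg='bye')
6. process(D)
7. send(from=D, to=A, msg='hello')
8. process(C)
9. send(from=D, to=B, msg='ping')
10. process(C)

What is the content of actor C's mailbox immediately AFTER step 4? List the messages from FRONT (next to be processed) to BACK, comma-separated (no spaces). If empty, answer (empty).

After 1 (send(from=B, to=C, msg='ok')): A:[] B:[] C:[ok] D:[]
After 2 (process(B)): A:[] B:[] C:[ok] D:[]
After 3 (send(from=D, to=A, msg='sync')): A:[sync] B:[] C:[ok] D:[]
After 4 (send(from=B, to=D, msg='done')): A:[sync] B:[] C:[ok] D:[done]

ok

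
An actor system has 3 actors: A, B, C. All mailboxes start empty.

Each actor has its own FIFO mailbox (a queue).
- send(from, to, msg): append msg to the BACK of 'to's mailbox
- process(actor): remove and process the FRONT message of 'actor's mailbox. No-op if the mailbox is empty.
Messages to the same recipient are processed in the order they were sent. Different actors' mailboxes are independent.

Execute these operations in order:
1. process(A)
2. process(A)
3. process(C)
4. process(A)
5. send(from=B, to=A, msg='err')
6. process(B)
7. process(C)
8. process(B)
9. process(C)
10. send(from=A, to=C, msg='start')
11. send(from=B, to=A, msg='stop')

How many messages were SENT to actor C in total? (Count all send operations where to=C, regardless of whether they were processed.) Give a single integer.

Answer: 1

Derivation:
After 1 (process(A)): A:[] B:[] C:[]
After 2 (process(A)): A:[] B:[] C:[]
After 3 (process(C)): A:[] B:[] C:[]
After 4 (process(A)): A:[] B:[] C:[]
After 5 (send(from=B, to=A, msg='err')): A:[err] B:[] C:[]
After 6 (process(B)): A:[err] B:[] C:[]
After 7 (process(C)): A:[err] B:[] C:[]
After 8 (process(B)): A:[err] B:[] C:[]
After 9 (process(C)): A:[err] B:[] C:[]
After 10 (send(from=A, to=C, msg='start')): A:[err] B:[] C:[start]
After 11 (send(from=B, to=A, msg='stop')): A:[err,stop] B:[] C:[start]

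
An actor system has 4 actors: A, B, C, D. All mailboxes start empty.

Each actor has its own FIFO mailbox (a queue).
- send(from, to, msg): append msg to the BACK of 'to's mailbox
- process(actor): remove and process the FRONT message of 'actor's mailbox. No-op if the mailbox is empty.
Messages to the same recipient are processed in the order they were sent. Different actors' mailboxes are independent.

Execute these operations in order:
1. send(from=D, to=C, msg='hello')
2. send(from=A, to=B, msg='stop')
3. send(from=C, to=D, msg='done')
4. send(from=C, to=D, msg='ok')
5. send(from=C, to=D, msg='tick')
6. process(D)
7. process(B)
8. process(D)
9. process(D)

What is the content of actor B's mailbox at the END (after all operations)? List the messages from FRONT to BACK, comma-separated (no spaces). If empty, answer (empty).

Answer: (empty)

Derivation:
After 1 (send(from=D, to=C, msg='hello')): A:[] B:[] C:[hello] D:[]
After 2 (send(from=A, to=B, msg='stop')): A:[] B:[stop] C:[hello] D:[]
After 3 (send(from=C, to=D, msg='done')): A:[] B:[stop] C:[hello] D:[done]
After 4 (send(from=C, to=D, msg='ok')): A:[] B:[stop] C:[hello] D:[done,ok]
After 5 (send(from=C, to=D, msg='tick')): A:[] B:[stop] C:[hello] D:[done,ok,tick]
After 6 (process(D)): A:[] B:[stop] C:[hello] D:[ok,tick]
After 7 (process(B)): A:[] B:[] C:[hello] D:[ok,tick]
After 8 (process(D)): A:[] B:[] C:[hello] D:[tick]
After 9 (process(D)): A:[] B:[] C:[hello] D:[]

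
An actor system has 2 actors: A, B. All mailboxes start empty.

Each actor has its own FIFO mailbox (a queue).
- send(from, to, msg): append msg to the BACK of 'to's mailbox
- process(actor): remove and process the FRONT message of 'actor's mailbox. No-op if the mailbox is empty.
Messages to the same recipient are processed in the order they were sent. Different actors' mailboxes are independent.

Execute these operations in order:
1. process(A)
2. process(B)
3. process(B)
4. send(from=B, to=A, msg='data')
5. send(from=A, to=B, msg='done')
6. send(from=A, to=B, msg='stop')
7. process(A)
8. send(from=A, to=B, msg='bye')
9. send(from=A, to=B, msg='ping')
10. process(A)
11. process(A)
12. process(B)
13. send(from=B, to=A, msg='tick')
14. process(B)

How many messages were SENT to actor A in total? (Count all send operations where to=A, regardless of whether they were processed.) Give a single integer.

After 1 (process(A)): A:[] B:[]
After 2 (process(B)): A:[] B:[]
After 3 (process(B)): A:[] B:[]
After 4 (send(from=B, to=A, msg='data')): A:[data] B:[]
After 5 (send(from=A, to=B, msg='done')): A:[data] B:[done]
After 6 (send(from=A, to=B, msg='stop')): A:[data] B:[done,stop]
After 7 (process(A)): A:[] B:[done,stop]
After 8 (send(from=A, to=B, msg='bye')): A:[] B:[done,stop,bye]
After 9 (send(from=A, to=B, msg='ping')): A:[] B:[done,stop,bye,ping]
After 10 (process(A)): A:[] B:[done,stop,bye,ping]
After 11 (process(A)): A:[] B:[done,stop,bye,ping]
After 12 (process(B)): A:[] B:[stop,bye,ping]
After 13 (send(from=B, to=A, msg='tick')): A:[tick] B:[stop,bye,ping]
After 14 (process(B)): A:[tick] B:[bye,ping]

Answer: 2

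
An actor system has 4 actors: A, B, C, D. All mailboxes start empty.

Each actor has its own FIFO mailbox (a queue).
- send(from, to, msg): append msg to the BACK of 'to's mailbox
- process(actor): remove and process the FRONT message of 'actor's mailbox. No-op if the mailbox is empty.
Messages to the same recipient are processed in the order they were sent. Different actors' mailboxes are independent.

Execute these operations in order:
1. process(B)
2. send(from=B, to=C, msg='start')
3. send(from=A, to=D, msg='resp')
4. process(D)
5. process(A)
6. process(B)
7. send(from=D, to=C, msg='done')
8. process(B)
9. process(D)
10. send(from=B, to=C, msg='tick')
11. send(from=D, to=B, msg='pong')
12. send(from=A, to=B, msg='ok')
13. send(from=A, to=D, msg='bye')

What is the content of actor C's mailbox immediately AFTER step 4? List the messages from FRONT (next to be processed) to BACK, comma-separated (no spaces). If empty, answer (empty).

After 1 (process(B)): A:[] B:[] C:[] D:[]
After 2 (send(from=B, to=C, msg='start')): A:[] B:[] C:[start] D:[]
After 3 (send(from=A, to=D, msg='resp')): A:[] B:[] C:[start] D:[resp]
After 4 (process(D)): A:[] B:[] C:[start] D:[]

start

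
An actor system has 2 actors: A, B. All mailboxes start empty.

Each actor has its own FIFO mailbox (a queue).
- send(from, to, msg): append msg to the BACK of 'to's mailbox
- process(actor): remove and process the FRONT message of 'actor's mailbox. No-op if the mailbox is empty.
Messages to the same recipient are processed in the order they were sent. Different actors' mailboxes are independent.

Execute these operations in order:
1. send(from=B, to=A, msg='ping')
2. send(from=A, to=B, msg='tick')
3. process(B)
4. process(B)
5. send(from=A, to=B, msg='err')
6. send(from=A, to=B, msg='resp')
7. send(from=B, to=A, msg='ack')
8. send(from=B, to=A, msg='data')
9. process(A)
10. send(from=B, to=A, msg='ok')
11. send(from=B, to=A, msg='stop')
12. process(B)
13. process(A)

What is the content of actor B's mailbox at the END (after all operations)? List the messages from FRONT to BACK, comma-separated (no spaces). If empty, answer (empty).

After 1 (send(from=B, to=A, msg='ping')): A:[ping] B:[]
After 2 (send(from=A, to=B, msg='tick')): A:[ping] B:[tick]
After 3 (process(B)): A:[ping] B:[]
After 4 (process(B)): A:[ping] B:[]
After 5 (send(from=A, to=B, msg='err')): A:[ping] B:[err]
After 6 (send(from=A, to=B, msg='resp')): A:[ping] B:[err,resp]
After 7 (send(from=B, to=A, msg='ack')): A:[ping,ack] B:[err,resp]
After 8 (send(from=B, to=A, msg='data')): A:[ping,ack,data] B:[err,resp]
After 9 (process(A)): A:[ack,data] B:[err,resp]
After 10 (send(from=B, to=A, msg='ok')): A:[ack,data,ok] B:[err,resp]
After 11 (send(from=B, to=A, msg='stop')): A:[ack,data,ok,stop] B:[err,resp]
After 12 (process(B)): A:[ack,data,ok,stop] B:[resp]
After 13 (process(A)): A:[data,ok,stop] B:[resp]

Answer: resp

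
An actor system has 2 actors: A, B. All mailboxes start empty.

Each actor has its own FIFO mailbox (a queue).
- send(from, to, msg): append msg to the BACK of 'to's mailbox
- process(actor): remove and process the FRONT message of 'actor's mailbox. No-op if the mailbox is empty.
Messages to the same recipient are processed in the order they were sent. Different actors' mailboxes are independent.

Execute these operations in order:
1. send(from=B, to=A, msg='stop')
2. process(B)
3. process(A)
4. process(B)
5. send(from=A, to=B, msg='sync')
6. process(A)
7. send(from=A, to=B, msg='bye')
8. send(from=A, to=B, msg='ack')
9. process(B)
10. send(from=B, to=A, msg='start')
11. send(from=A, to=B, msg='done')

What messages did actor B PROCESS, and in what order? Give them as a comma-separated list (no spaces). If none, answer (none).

After 1 (send(from=B, to=A, msg='stop')): A:[stop] B:[]
After 2 (process(B)): A:[stop] B:[]
After 3 (process(A)): A:[] B:[]
After 4 (process(B)): A:[] B:[]
After 5 (send(from=A, to=B, msg='sync')): A:[] B:[sync]
After 6 (process(A)): A:[] B:[sync]
After 7 (send(from=A, to=B, msg='bye')): A:[] B:[sync,bye]
After 8 (send(from=A, to=B, msg='ack')): A:[] B:[sync,bye,ack]
After 9 (process(B)): A:[] B:[bye,ack]
After 10 (send(from=B, to=A, msg='start')): A:[start] B:[bye,ack]
After 11 (send(from=A, to=B, msg='done')): A:[start] B:[bye,ack,done]

Answer: sync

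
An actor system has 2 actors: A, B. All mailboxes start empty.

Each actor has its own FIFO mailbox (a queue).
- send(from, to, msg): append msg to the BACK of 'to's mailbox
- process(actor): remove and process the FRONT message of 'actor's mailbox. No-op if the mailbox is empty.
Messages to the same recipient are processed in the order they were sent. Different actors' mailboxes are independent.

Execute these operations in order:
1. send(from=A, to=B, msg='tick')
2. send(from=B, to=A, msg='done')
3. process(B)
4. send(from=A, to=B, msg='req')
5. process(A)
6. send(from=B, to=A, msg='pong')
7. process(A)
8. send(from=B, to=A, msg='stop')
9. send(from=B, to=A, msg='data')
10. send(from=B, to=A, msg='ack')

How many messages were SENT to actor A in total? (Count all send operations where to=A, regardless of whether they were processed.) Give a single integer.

After 1 (send(from=A, to=B, msg='tick')): A:[] B:[tick]
After 2 (send(from=B, to=A, msg='done')): A:[done] B:[tick]
After 3 (process(B)): A:[done] B:[]
After 4 (send(from=A, to=B, msg='req')): A:[done] B:[req]
After 5 (process(A)): A:[] B:[req]
After 6 (send(from=B, to=A, msg='pong')): A:[pong] B:[req]
After 7 (process(A)): A:[] B:[req]
After 8 (send(from=B, to=A, msg='stop')): A:[stop] B:[req]
After 9 (send(from=B, to=A, msg='data')): A:[stop,data] B:[req]
After 10 (send(from=B, to=A, msg='ack')): A:[stop,data,ack] B:[req]

Answer: 5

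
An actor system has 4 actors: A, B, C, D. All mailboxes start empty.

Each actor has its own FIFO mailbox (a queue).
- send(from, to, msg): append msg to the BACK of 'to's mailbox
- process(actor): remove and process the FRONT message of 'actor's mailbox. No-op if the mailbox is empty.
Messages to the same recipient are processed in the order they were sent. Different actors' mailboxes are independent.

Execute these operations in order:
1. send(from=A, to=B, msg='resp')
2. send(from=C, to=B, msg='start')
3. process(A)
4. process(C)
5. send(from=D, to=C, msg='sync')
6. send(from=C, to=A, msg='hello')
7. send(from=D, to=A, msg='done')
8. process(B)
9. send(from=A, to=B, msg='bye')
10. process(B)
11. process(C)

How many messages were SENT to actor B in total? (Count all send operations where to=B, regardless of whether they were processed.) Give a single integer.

After 1 (send(from=A, to=B, msg='resp')): A:[] B:[resp] C:[] D:[]
After 2 (send(from=C, to=B, msg='start')): A:[] B:[resp,start] C:[] D:[]
After 3 (process(A)): A:[] B:[resp,start] C:[] D:[]
After 4 (process(C)): A:[] B:[resp,start] C:[] D:[]
After 5 (send(from=D, to=C, msg='sync')): A:[] B:[resp,start] C:[sync] D:[]
After 6 (send(from=C, to=A, msg='hello')): A:[hello] B:[resp,start] C:[sync] D:[]
After 7 (send(from=D, to=A, msg='done')): A:[hello,done] B:[resp,start] C:[sync] D:[]
After 8 (process(B)): A:[hello,done] B:[start] C:[sync] D:[]
After 9 (send(from=A, to=B, msg='bye')): A:[hello,done] B:[start,bye] C:[sync] D:[]
After 10 (process(B)): A:[hello,done] B:[bye] C:[sync] D:[]
After 11 (process(C)): A:[hello,done] B:[bye] C:[] D:[]

Answer: 3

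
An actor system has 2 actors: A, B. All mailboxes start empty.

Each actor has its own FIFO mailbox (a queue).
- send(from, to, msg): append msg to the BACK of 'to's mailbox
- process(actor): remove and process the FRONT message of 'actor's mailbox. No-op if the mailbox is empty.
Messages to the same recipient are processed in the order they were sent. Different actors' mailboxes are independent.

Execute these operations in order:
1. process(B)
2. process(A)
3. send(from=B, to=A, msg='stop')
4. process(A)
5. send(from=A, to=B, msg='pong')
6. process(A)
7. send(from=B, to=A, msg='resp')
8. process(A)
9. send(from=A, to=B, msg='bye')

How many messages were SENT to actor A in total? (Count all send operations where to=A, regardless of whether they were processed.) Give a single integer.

Answer: 2

Derivation:
After 1 (process(B)): A:[] B:[]
After 2 (process(A)): A:[] B:[]
After 3 (send(from=B, to=A, msg='stop')): A:[stop] B:[]
After 4 (process(A)): A:[] B:[]
After 5 (send(from=A, to=B, msg='pong')): A:[] B:[pong]
After 6 (process(A)): A:[] B:[pong]
After 7 (send(from=B, to=A, msg='resp')): A:[resp] B:[pong]
After 8 (process(A)): A:[] B:[pong]
After 9 (send(from=A, to=B, msg='bye')): A:[] B:[pong,bye]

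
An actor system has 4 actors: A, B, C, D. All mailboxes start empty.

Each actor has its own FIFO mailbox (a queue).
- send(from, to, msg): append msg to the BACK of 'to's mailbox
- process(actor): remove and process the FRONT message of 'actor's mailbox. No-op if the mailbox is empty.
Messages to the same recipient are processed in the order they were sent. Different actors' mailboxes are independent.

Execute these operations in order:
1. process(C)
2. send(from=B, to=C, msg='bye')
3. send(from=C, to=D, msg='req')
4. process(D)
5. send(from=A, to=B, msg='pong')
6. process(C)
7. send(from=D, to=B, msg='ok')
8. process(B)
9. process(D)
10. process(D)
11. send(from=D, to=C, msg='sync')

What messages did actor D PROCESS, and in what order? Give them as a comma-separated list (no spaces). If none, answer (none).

After 1 (process(C)): A:[] B:[] C:[] D:[]
After 2 (send(from=B, to=C, msg='bye')): A:[] B:[] C:[bye] D:[]
After 3 (send(from=C, to=D, msg='req')): A:[] B:[] C:[bye] D:[req]
After 4 (process(D)): A:[] B:[] C:[bye] D:[]
After 5 (send(from=A, to=B, msg='pong')): A:[] B:[pong] C:[bye] D:[]
After 6 (process(C)): A:[] B:[pong] C:[] D:[]
After 7 (send(from=D, to=B, msg='ok')): A:[] B:[pong,ok] C:[] D:[]
After 8 (process(B)): A:[] B:[ok] C:[] D:[]
After 9 (process(D)): A:[] B:[ok] C:[] D:[]
After 10 (process(D)): A:[] B:[ok] C:[] D:[]
After 11 (send(from=D, to=C, msg='sync')): A:[] B:[ok] C:[sync] D:[]

Answer: req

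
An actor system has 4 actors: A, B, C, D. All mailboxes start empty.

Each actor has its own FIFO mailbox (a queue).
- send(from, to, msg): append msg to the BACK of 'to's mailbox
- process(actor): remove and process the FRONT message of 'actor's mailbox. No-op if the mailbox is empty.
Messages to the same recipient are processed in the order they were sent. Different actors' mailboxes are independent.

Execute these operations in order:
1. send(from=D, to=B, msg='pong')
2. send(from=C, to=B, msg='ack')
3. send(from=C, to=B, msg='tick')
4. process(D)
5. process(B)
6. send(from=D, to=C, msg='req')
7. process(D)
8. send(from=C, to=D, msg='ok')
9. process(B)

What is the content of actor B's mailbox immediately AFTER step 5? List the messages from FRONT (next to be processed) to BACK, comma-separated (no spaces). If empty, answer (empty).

After 1 (send(from=D, to=B, msg='pong')): A:[] B:[pong] C:[] D:[]
After 2 (send(from=C, to=B, msg='ack')): A:[] B:[pong,ack] C:[] D:[]
After 3 (send(from=C, to=B, msg='tick')): A:[] B:[pong,ack,tick] C:[] D:[]
After 4 (process(D)): A:[] B:[pong,ack,tick] C:[] D:[]
After 5 (process(B)): A:[] B:[ack,tick] C:[] D:[]

ack,tick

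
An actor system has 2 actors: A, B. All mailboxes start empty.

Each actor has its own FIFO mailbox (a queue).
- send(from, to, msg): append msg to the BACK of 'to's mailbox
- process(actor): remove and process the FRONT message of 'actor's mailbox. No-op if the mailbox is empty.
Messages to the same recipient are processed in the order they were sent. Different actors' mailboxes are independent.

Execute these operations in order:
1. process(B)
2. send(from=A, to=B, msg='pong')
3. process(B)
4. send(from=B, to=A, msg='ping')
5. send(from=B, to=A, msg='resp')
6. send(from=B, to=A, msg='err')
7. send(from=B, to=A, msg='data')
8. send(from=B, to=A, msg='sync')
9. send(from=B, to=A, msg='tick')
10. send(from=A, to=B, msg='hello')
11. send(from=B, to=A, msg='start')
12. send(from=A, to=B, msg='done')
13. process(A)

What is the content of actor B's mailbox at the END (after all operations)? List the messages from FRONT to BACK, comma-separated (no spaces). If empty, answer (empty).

Answer: hello,done

Derivation:
After 1 (process(B)): A:[] B:[]
After 2 (send(from=A, to=B, msg='pong')): A:[] B:[pong]
After 3 (process(B)): A:[] B:[]
After 4 (send(from=B, to=A, msg='ping')): A:[ping] B:[]
After 5 (send(from=B, to=A, msg='resp')): A:[ping,resp] B:[]
After 6 (send(from=B, to=A, msg='err')): A:[ping,resp,err] B:[]
After 7 (send(from=B, to=A, msg='data')): A:[ping,resp,err,data] B:[]
After 8 (send(from=B, to=A, msg='sync')): A:[ping,resp,err,data,sync] B:[]
After 9 (send(from=B, to=A, msg='tick')): A:[ping,resp,err,data,sync,tick] B:[]
After 10 (send(from=A, to=B, msg='hello')): A:[ping,resp,err,data,sync,tick] B:[hello]
After 11 (send(from=B, to=A, msg='start')): A:[ping,resp,err,data,sync,tick,start] B:[hello]
After 12 (send(from=A, to=B, msg='done')): A:[ping,resp,err,data,sync,tick,start] B:[hello,done]
After 13 (process(A)): A:[resp,err,data,sync,tick,start] B:[hello,done]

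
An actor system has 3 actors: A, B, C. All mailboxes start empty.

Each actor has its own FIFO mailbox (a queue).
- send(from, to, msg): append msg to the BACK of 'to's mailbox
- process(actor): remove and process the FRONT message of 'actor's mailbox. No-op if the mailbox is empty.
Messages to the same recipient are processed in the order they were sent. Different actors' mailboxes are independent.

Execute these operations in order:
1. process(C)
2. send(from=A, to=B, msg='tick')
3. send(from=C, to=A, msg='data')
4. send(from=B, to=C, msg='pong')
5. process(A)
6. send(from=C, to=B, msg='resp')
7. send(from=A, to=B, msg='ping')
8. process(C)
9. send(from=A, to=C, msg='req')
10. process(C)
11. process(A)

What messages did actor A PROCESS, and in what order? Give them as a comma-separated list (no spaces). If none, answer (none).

After 1 (process(C)): A:[] B:[] C:[]
After 2 (send(from=A, to=B, msg='tick')): A:[] B:[tick] C:[]
After 3 (send(from=C, to=A, msg='data')): A:[data] B:[tick] C:[]
After 4 (send(from=B, to=C, msg='pong')): A:[data] B:[tick] C:[pong]
After 5 (process(A)): A:[] B:[tick] C:[pong]
After 6 (send(from=C, to=B, msg='resp')): A:[] B:[tick,resp] C:[pong]
After 7 (send(from=A, to=B, msg='ping')): A:[] B:[tick,resp,ping] C:[pong]
After 8 (process(C)): A:[] B:[tick,resp,ping] C:[]
After 9 (send(from=A, to=C, msg='req')): A:[] B:[tick,resp,ping] C:[req]
After 10 (process(C)): A:[] B:[tick,resp,ping] C:[]
After 11 (process(A)): A:[] B:[tick,resp,ping] C:[]

Answer: data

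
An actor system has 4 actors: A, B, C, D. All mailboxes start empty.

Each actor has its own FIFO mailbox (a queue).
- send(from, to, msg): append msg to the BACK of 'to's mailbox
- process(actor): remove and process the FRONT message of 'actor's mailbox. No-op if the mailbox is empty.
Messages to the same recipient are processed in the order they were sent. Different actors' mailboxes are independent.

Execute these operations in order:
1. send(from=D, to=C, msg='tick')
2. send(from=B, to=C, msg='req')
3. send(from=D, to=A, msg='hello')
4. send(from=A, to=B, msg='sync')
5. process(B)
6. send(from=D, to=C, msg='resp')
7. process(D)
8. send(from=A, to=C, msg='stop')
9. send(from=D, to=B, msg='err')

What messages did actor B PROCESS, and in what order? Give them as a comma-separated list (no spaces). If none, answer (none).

After 1 (send(from=D, to=C, msg='tick')): A:[] B:[] C:[tick] D:[]
After 2 (send(from=B, to=C, msg='req')): A:[] B:[] C:[tick,req] D:[]
After 3 (send(from=D, to=A, msg='hello')): A:[hello] B:[] C:[tick,req] D:[]
After 4 (send(from=A, to=B, msg='sync')): A:[hello] B:[sync] C:[tick,req] D:[]
After 5 (process(B)): A:[hello] B:[] C:[tick,req] D:[]
After 6 (send(from=D, to=C, msg='resp')): A:[hello] B:[] C:[tick,req,resp] D:[]
After 7 (process(D)): A:[hello] B:[] C:[tick,req,resp] D:[]
After 8 (send(from=A, to=C, msg='stop')): A:[hello] B:[] C:[tick,req,resp,stop] D:[]
After 9 (send(from=D, to=B, msg='err')): A:[hello] B:[err] C:[tick,req,resp,stop] D:[]

Answer: sync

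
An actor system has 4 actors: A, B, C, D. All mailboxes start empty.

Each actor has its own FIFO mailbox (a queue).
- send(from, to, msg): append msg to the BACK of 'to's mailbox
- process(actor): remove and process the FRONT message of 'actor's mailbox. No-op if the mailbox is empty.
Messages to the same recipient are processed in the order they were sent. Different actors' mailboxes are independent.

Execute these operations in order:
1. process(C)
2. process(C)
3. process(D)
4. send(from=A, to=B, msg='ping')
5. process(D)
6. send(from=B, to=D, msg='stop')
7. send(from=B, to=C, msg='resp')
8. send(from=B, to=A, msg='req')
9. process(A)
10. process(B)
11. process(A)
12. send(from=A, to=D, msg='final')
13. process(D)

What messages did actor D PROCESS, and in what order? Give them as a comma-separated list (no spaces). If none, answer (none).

Answer: stop

Derivation:
After 1 (process(C)): A:[] B:[] C:[] D:[]
After 2 (process(C)): A:[] B:[] C:[] D:[]
After 3 (process(D)): A:[] B:[] C:[] D:[]
After 4 (send(from=A, to=B, msg='ping')): A:[] B:[ping] C:[] D:[]
After 5 (process(D)): A:[] B:[ping] C:[] D:[]
After 6 (send(from=B, to=D, msg='stop')): A:[] B:[ping] C:[] D:[stop]
After 7 (send(from=B, to=C, msg='resp')): A:[] B:[ping] C:[resp] D:[stop]
After 8 (send(from=B, to=A, msg='req')): A:[req] B:[ping] C:[resp] D:[stop]
After 9 (process(A)): A:[] B:[ping] C:[resp] D:[stop]
After 10 (process(B)): A:[] B:[] C:[resp] D:[stop]
After 11 (process(A)): A:[] B:[] C:[resp] D:[stop]
After 12 (send(from=A, to=D, msg='final')): A:[] B:[] C:[resp] D:[stop,final]
After 13 (process(D)): A:[] B:[] C:[resp] D:[final]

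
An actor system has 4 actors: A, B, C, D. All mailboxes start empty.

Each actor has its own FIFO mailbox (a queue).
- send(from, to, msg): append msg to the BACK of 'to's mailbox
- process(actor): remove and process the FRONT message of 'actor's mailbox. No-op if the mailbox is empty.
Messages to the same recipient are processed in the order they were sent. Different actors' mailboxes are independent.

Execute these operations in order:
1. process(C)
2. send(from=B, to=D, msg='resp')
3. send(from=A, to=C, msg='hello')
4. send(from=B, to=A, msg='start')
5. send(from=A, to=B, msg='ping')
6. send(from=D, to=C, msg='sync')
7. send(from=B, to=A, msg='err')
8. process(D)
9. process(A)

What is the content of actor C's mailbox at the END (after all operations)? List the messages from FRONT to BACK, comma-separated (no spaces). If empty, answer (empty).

Answer: hello,sync

Derivation:
After 1 (process(C)): A:[] B:[] C:[] D:[]
After 2 (send(from=B, to=D, msg='resp')): A:[] B:[] C:[] D:[resp]
After 3 (send(from=A, to=C, msg='hello')): A:[] B:[] C:[hello] D:[resp]
After 4 (send(from=B, to=A, msg='start')): A:[start] B:[] C:[hello] D:[resp]
After 5 (send(from=A, to=B, msg='ping')): A:[start] B:[ping] C:[hello] D:[resp]
After 6 (send(from=D, to=C, msg='sync')): A:[start] B:[ping] C:[hello,sync] D:[resp]
After 7 (send(from=B, to=A, msg='err')): A:[start,err] B:[ping] C:[hello,sync] D:[resp]
After 8 (process(D)): A:[start,err] B:[ping] C:[hello,sync] D:[]
After 9 (process(A)): A:[err] B:[ping] C:[hello,sync] D:[]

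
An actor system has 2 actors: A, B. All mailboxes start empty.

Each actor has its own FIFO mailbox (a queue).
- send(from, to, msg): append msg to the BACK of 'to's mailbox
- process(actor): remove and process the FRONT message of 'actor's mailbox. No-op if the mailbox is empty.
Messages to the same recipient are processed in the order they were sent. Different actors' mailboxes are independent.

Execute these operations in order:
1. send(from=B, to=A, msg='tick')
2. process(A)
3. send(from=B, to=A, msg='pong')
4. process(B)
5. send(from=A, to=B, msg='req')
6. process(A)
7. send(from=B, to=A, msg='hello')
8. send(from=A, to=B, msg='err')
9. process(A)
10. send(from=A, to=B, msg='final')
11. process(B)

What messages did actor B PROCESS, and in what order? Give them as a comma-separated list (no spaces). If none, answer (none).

Answer: req

Derivation:
After 1 (send(from=B, to=A, msg='tick')): A:[tick] B:[]
After 2 (process(A)): A:[] B:[]
After 3 (send(from=B, to=A, msg='pong')): A:[pong] B:[]
After 4 (process(B)): A:[pong] B:[]
After 5 (send(from=A, to=B, msg='req')): A:[pong] B:[req]
After 6 (process(A)): A:[] B:[req]
After 7 (send(from=B, to=A, msg='hello')): A:[hello] B:[req]
After 8 (send(from=A, to=B, msg='err')): A:[hello] B:[req,err]
After 9 (process(A)): A:[] B:[req,err]
After 10 (send(from=A, to=B, msg='final')): A:[] B:[req,err,final]
After 11 (process(B)): A:[] B:[err,final]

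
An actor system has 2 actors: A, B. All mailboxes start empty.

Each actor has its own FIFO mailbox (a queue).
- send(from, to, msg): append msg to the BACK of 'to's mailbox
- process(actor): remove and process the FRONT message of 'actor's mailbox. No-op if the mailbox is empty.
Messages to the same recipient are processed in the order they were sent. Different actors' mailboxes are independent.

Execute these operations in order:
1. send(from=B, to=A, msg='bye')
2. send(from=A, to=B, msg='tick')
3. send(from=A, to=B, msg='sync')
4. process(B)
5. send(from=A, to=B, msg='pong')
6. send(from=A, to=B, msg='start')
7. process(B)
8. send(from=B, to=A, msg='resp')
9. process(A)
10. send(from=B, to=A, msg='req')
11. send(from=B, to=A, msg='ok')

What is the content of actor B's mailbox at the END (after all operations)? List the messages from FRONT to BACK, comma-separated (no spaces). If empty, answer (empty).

After 1 (send(from=B, to=A, msg='bye')): A:[bye] B:[]
After 2 (send(from=A, to=B, msg='tick')): A:[bye] B:[tick]
After 3 (send(from=A, to=B, msg='sync')): A:[bye] B:[tick,sync]
After 4 (process(B)): A:[bye] B:[sync]
After 5 (send(from=A, to=B, msg='pong')): A:[bye] B:[sync,pong]
After 6 (send(from=A, to=B, msg='start')): A:[bye] B:[sync,pong,start]
After 7 (process(B)): A:[bye] B:[pong,start]
After 8 (send(from=B, to=A, msg='resp')): A:[bye,resp] B:[pong,start]
After 9 (process(A)): A:[resp] B:[pong,start]
After 10 (send(from=B, to=A, msg='req')): A:[resp,req] B:[pong,start]
After 11 (send(from=B, to=A, msg='ok')): A:[resp,req,ok] B:[pong,start]

Answer: pong,start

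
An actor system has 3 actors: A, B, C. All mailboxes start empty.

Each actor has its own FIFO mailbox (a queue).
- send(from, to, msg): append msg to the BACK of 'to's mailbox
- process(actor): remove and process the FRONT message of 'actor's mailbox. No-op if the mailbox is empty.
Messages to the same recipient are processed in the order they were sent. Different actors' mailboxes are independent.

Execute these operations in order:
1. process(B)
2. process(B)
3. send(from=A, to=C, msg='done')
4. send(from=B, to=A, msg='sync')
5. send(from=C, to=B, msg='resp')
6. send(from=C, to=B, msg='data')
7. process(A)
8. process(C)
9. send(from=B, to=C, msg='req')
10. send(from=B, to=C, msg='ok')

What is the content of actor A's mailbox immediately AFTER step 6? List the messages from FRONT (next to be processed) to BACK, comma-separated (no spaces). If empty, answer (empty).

After 1 (process(B)): A:[] B:[] C:[]
After 2 (process(B)): A:[] B:[] C:[]
After 3 (send(from=A, to=C, msg='done')): A:[] B:[] C:[done]
After 4 (send(from=B, to=A, msg='sync')): A:[sync] B:[] C:[done]
After 5 (send(from=C, to=B, msg='resp')): A:[sync] B:[resp] C:[done]
After 6 (send(from=C, to=B, msg='data')): A:[sync] B:[resp,data] C:[done]

sync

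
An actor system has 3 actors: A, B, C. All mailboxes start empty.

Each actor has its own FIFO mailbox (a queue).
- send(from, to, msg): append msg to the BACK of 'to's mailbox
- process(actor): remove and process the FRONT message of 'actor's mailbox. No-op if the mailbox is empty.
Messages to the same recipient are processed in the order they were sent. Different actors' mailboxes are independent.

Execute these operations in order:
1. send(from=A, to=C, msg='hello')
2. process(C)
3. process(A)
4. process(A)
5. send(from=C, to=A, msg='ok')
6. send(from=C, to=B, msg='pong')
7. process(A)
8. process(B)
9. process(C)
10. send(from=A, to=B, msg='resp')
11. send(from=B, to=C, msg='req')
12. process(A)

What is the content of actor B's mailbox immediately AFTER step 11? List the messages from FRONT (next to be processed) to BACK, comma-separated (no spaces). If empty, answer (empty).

After 1 (send(from=A, to=C, msg='hello')): A:[] B:[] C:[hello]
After 2 (process(C)): A:[] B:[] C:[]
After 3 (process(A)): A:[] B:[] C:[]
After 4 (process(A)): A:[] B:[] C:[]
After 5 (send(from=C, to=A, msg='ok')): A:[ok] B:[] C:[]
After 6 (send(from=C, to=B, msg='pong')): A:[ok] B:[pong] C:[]
After 7 (process(A)): A:[] B:[pong] C:[]
After 8 (process(B)): A:[] B:[] C:[]
After 9 (process(C)): A:[] B:[] C:[]
After 10 (send(from=A, to=B, msg='resp')): A:[] B:[resp] C:[]
After 11 (send(from=B, to=C, msg='req')): A:[] B:[resp] C:[req]

resp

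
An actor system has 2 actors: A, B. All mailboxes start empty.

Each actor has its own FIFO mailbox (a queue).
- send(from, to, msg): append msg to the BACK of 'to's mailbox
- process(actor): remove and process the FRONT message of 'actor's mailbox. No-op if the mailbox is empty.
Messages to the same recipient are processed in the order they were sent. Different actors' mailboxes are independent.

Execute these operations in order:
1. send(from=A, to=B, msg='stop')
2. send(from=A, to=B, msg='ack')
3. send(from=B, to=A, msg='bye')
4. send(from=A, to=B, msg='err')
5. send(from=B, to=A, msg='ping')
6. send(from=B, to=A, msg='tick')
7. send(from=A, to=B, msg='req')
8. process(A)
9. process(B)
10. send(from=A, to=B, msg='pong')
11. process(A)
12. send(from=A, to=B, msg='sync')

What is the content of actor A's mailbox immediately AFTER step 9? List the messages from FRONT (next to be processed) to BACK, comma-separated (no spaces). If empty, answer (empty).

After 1 (send(from=A, to=B, msg='stop')): A:[] B:[stop]
After 2 (send(from=A, to=B, msg='ack')): A:[] B:[stop,ack]
After 3 (send(from=B, to=A, msg='bye')): A:[bye] B:[stop,ack]
After 4 (send(from=A, to=B, msg='err')): A:[bye] B:[stop,ack,err]
After 5 (send(from=B, to=A, msg='ping')): A:[bye,ping] B:[stop,ack,err]
After 6 (send(from=B, to=A, msg='tick')): A:[bye,ping,tick] B:[stop,ack,err]
After 7 (send(from=A, to=B, msg='req')): A:[bye,ping,tick] B:[stop,ack,err,req]
After 8 (process(A)): A:[ping,tick] B:[stop,ack,err,req]
After 9 (process(B)): A:[ping,tick] B:[ack,err,req]

ping,tick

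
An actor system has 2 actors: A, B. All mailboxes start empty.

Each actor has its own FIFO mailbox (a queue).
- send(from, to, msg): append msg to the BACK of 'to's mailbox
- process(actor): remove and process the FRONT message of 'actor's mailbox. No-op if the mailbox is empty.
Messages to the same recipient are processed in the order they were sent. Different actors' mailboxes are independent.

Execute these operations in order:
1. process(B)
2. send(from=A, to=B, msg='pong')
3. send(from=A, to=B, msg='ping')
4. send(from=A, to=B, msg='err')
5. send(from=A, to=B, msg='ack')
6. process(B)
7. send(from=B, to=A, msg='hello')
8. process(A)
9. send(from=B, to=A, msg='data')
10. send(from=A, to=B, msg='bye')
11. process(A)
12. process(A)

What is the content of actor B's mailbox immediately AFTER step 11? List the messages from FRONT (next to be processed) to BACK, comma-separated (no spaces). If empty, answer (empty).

After 1 (process(B)): A:[] B:[]
After 2 (send(from=A, to=B, msg='pong')): A:[] B:[pong]
After 3 (send(from=A, to=B, msg='ping')): A:[] B:[pong,ping]
After 4 (send(from=A, to=B, msg='err')): A:[] B:[pong,ping,err]
After 5 (send(from=A, to=B, msg='ack')): A:[] B:[pong,ping,err,ack]
After 6 (process(B)): A:[] B:[ping,err,ack]
After 7 (send(from=B, to=A, msg='hello')): A:[hello] B:[ping,err,ack]
After 8 (process(A)): A:[] B:[ping,err,ack]
After 9 (send(from=B, to=A, msg='data')): A:[data] B:[ping,err,ack]
After 10 (send(from=A, to=B, msg='bye')): A:[data] B:[ping,err,ack,bye]
After 11 (process(A)): A:[] B:[ping,err,ack,bye]

ping,err,ack,bye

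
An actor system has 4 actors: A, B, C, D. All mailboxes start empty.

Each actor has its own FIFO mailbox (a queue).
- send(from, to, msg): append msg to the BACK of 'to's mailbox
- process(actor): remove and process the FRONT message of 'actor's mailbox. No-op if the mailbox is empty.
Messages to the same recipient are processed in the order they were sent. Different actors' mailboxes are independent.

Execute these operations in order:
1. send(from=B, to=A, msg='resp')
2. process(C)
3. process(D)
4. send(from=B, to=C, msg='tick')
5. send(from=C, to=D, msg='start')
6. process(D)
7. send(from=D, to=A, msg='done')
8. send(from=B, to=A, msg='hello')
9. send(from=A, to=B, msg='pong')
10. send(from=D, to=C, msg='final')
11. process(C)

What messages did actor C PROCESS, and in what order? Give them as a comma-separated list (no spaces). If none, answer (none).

After 1 (send(from=B, to=A, msg='resp')): A:[resp] B:[] C:[] D:[]
After 2 (process(C)): A:[resp] B:[] C:[] D:[]
After 3 (process(D)): A:[resp] B:[] C:[] D:[]
After 4 (send(from=B, to=C, msg='tick')): A:[resp] B:[] C:[tick] D:[]
After 5 (send(from=C, to=D, msg='start')): A:[resp] B:[] C:[tick] D:[start]
After 6 (process(D)): A:[resp] B:[] C:[tick] D:[]
After 7 (send(from=D, to=A, msg='done')): A:[resp,done] B:[] C:[tick] D:[]
After 8 (send(from=B, to=A, msg='hello')): A:[resp,done,hello] B:[] C:[tick] D:[]
After 9 (send(from=A, to=B, msg='pong')): A:[resp,done,hello] B:[pong] C:[tick] D:[]
After 10 (send(from=D, to=C, msg='final')): A:[resp,done,hello] B:[pong] C:[tick,final] D:[]
After 11 (process(C)): A:[resp,done,hello] B:[pong] C:[final] D:[]

Answer: tick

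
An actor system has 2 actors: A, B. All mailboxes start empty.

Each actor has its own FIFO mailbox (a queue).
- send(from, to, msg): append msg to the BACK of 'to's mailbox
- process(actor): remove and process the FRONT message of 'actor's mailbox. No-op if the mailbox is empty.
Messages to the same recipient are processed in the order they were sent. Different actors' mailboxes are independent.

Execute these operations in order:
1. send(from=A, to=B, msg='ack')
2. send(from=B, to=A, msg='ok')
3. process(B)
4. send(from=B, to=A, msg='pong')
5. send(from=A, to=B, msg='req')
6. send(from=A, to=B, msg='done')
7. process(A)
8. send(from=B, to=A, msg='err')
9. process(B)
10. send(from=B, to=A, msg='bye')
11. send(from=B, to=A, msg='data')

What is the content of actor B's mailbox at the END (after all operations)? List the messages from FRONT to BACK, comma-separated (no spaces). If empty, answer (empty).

Answer: done

Derivation:
After 1 (send(from=A, to=B, msg='ack')): A:[] B:[ack]
After 2 (send(from=B, to=A, msg='ok')): A:[ok] B:[ack]
After 3 (process(B)): A:[ok] B:[]
After 4 (send(from=B, to=A, msg='pong')): A:[ok,pong] B:[]
After 5 (send(from=A, to=B, msg='req')): A:[ok,pong] B:[req]
After 6 (send(from=A, to=B, msg='done')): A:[ok,pong] B:[req,done]
After 7 (process(A)): A:[pong] B:[req,done]
After 8 (send(from=B, to=A, msg='err')): A:[pong,err] B:[req,done]
After 9 (process(B)): A:[pong,err] B:[done]
After 10 (send(from=B, to=A, msg='bye')): A:[pong,err,bye] B:[done]
After 11 (send(from=B, to=A, msg='data')): A:[pong,err,bye,data] B:[done]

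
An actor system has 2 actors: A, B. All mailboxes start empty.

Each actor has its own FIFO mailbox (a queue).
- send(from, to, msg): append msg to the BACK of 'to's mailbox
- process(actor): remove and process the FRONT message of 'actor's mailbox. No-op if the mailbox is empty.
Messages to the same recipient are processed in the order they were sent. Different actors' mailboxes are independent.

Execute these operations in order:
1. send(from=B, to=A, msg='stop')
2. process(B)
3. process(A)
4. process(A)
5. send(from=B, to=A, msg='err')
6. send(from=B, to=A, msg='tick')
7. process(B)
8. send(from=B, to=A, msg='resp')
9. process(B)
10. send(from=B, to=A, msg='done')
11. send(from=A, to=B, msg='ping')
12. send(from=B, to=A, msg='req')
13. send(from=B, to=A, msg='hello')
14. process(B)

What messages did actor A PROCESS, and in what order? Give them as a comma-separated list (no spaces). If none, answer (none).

Answer: stop

Derivation:
After 1 (send(from=B, to=A, msg='stop')): A:[stop] B:[]
After 2 (process(B)): A:[stop] B:[]
After 3 (process(A)): A:[] B:[]
After 4 (process(A)): A:[] B:[]
After 5 (send(from=B, to=A, msg='err')): A:[err] B:[]
After 6 (send(from=B, to=A, msg='tick')): A:[err,tick] B:[]
After 7 (process(B)): A:[err,tick] B:[]
After 8 (send(from=B, to=A, msg='resp')): A:[err,tick,resp] B:[]
After 9 (process(B)): A:[err,tick,resp] B:[]
After 10 (send(from=B, to=A, msg='done')): A:[err,tick,resp,done] B:[]
After 11 (send(from=A, to=B, msg='ping')): A:[err,tick,resp,done] B:[ping]
After 12 (send(from=B, to=A, msg='req')): A:[err,tick,resp,done,req] B:[ping]
After 13 (send(from=B, to=A, msg='hello')): A:[err,tick,resp,done,req,hello] B:[ping]
After 14 (process(B)): A:[err,tick,resp,done,req,hello] B:[]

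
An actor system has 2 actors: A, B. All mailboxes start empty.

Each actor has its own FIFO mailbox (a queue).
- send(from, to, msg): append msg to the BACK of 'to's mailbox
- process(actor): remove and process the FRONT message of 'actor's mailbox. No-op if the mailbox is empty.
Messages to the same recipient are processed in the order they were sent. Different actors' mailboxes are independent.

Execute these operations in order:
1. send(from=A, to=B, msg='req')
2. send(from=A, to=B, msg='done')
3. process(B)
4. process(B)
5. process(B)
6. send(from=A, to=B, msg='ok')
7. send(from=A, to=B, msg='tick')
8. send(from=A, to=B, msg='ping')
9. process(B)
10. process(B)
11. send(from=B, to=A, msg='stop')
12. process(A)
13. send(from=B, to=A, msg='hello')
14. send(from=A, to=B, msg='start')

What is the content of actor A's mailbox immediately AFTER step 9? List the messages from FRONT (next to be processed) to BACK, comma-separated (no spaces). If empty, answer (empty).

After 1 (send(from=A, to=B, msg='req')): A:[] B:[req]
After 2 (send(from=A, to=B, msg='done')): A:[] B:[req,done]
After 3 (process(B)): A:[] B:[done]
After 4 (process(B)): A:[] B:[]
After 5 (process(B)): A:[] B:[]
After 6 (send(from=A, to=B, msg='ok')): A:[] B:[ok]
After 7 (send(from=A, to=B, msg='tick')): A:[] B:[ok,tick]
After 8 (send(from=A, to=B, msg='ping')): A:[] B:[ok,tick,ping]
After 9 (process(B)): A:[] B:[tick,ping]

(empty)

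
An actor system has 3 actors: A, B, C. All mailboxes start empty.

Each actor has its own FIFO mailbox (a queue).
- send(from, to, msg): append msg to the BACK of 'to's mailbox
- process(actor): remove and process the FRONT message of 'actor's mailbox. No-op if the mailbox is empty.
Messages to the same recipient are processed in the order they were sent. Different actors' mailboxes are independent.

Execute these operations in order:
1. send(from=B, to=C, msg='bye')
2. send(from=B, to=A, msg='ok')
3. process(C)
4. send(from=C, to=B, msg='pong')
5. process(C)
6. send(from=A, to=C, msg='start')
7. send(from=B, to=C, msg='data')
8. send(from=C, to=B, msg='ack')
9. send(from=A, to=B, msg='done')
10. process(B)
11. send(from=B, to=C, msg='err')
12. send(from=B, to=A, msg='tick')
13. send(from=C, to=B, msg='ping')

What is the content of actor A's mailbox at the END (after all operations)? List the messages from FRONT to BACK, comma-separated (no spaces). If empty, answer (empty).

Answer: ok,tick

Derivation:
After 1 (send(from=B, to=C, msg='bye')): A:[] B:[] C:[bye]
After 2 (send(from=B, to=A, msg='ok')): A:[ok] B:[] C:[bye]
After 3 (process(C)): A:[ok] B:[] C:[]
After 4 (send(from=C, to=B, msg='pong')): A:[ok] B:[pong] C:[]
After 5 (process(C)): A:[ok] B:[pong] C:[]
After 6 (send(from=A, to=C, msg='start')): A:[ok] B:[pong] C:[start]
After 7 (send(from=B, to=C, msg='data')): A:[ok] B:[pong] C:[start,data]
After 8 (send(from=C, to=B, msg='ack')): A:[ok] B:[pong,ack] C:[start,data]
After 9 (send(from=A, to=B, msg='done')): A:[ok] B:[pong,ack,done] C:[start,data]
After 10 (process(B)): A:[ok] B:[ack,done] C:[start,data]
After 11 (send(from=B, to=C, msg='err')): A:[ok] B:[ack,done] C:[start,data,err]
After 12 (send(from=B, to=A, msg='tick')): A:[ok,tick] B:[ack,done] C:[start,data,err]
After 13 (send(from=C, to=B, msg='ping')): A:[ok,tick] B:[ack,done,ping] C:[start,data,err]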